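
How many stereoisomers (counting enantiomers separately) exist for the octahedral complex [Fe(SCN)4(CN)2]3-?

The six octahedral sites form three mutually perpendicular trans pairs.
Systematic placement gives 2 geometric isomers: CN trans; CN cis.
Each arrangement has an internal mirror plane or centre of symmetry, so none is chiral.

2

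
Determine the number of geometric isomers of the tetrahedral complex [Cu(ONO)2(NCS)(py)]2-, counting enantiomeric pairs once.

1

All four vertices of a tetrahedron are equivalent and mutually adjacent, so cis/trans isomerism cannot arise.
Only one geometric arrangement is possible.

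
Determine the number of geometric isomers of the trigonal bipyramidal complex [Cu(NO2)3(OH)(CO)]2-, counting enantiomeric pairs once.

4

There are 4 geometric isomers: OH equatorial, CO axial; OH axial, CO axial; OH equatorial, CO equatorial; OH axial, CO equatorial.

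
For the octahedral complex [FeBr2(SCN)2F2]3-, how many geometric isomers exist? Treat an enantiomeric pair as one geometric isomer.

The six octahedral sites form three mutually perpendicular trans pairs.
Working through the distinct placements yields 5 geometric isomers: Br trans, SCN trans, F trans; Br trans, SCN cis, F cis; Br cis, SCN trans, F cis; Br cis, SCN cis, F cis (chiral); Br cis, SCN cis, F trans.

5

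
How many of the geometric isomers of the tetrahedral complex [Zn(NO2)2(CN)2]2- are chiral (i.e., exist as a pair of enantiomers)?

All four vertices of a tetrahedron are equivalent and mutually adjacent, so cis/trans isomerism cannot arise.
Only one geometric arrangement is possible.

0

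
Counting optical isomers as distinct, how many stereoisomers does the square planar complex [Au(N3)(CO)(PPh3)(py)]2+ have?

A square has two trans pairs of vertices; adjacent vertices are cis.
The distinct arrangements are (3 in all): (CO/PPh3 trans, N3/py trans); (CO/py trans, N3/PPh3 trans); (CO/N3 trans, PPh3/py trans).
Each arrangement has an internal mirror plane or centre of symmetry, so none is chiral.

3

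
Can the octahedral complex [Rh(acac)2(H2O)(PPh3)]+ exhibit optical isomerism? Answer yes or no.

In an octahedral complex each vertex has one trans partner and four cis neighbours.
Each acac is bidentate and must span two cis positions.
The distinct arrangements are (2 in all): H2O and PPh3 mutually trans; H2O and PPh3 mutually cis (chiral).
One of these lacks any improper symmetry element and so occurs as an enantiomeric pair, giving 2 + 1 = 3 stereoisomers in total.

yes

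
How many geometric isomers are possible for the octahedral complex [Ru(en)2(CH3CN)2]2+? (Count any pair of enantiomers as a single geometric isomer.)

2

The six octahedral sites form three mutually perpendicular trans pairs.
Each en is bidentate and must span two cis positions.
Systematic placement gives 2 geometric isomers: CH3CN trans; CH3CN cis (chiral).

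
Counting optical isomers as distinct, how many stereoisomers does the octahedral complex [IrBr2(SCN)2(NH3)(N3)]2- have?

The six octahedral sites form three mutually perpendicular trans pairs.
The distinct arrangements are (6 in all): Br trans, SCN trans; Br trans, SCN cis; Br cis, SCN trans; Br cis, SCN cis (3 arrangements, 2 chiral).
Of these, 2 lack any improper symmetry element and so occur as enantiomeric pairs, giving 6 + 2 = 8 stereoisomers in total.

8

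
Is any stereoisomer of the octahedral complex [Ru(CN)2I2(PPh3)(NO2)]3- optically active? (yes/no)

The six octahedral sites form three mutually perpendicular trans pairs.
There are 6 geometric isomers: CN trans, I trans; CN trans, I cis; CN cis, I cis (3 arrangements, 2 chiral); CN cis, I trans.
Of these, 2 lack any improper symmetry element and so occur as enantiomeric pairs, giving 6 + 2 = 8 stereoisomers in total.

yes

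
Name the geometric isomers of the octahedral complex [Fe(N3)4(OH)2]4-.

An octahedron has six vertices in three trans pairs; every non-trans pair is cis.
Working through the distinct placements yields 2 geometric isomers: OH trans; OH cis.

cis and trans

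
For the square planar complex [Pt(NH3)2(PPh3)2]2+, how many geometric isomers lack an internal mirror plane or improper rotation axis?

0

Systematic placement gives 2 geometric isomers: NH3 cis; NH3 trans.
Each arrangement has an internal mirror plane or centre of symmetry, so none is chiral.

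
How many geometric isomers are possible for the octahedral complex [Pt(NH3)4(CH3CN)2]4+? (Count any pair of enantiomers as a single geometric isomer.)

2

The distinct arrangements are (2 in all): CH3CN trans; CH3CN cis.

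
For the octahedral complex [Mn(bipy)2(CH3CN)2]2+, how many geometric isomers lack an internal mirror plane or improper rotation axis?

1

In an octahedral complex each vertex has one trans partner and four cis neighbours.
Each bipy is bidentate and must span two cis positions.
Working through the distinct placements yields 2 geometric isomers: CH3CN trans; CH3CN cis (chiral).
One of these lacks any improper symmetry element and so occurs as an enantiomeric pair, giving 2 + 1 = 3 stereoisomers in total.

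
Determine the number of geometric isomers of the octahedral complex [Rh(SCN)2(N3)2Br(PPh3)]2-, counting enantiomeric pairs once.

6

The six octahedral sites form three mutually perpendicular trans pairs.
There are 6 geometric isomers: SCN trans, N3 cis; SCN cis, N3 cis (3 arrangements, 2 chiral); SCN trans, N3 trans; SCN cis, N3 trans.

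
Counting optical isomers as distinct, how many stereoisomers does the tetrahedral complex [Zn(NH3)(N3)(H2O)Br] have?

2

In a tetrahedral complex all four positions are equivalent and every pair of ligands is adjacent — there is no cis/trans distinction.
Only one geometric arrangement is possible; it has no improper symmetry element, so it exists as a pair of enantiomers (2 stereoisomers).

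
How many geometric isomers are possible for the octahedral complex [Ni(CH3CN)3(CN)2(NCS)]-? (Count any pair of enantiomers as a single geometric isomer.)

The six octahedral sites form three mutually perpendicular trans pairs.
The distinct arrangements are (3 in all): CH3CN mer, CN cis; CH3CN mer, CN trans; CH3CN fac, CN cis.

3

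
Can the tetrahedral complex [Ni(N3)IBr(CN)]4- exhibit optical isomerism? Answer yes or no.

In a tetrahedral complex all four positions are equivalent and every pair of ligands is adjacent — there is no cis/trans distinction.
Only one geometric arrangement is possible; it has no improper symmetry element, so it exists as a pair of enantiomers (2 stereoisomers).

yes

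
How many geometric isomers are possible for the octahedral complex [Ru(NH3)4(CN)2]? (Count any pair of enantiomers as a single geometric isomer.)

Working through the distinct placements yields 2 geometric isomers: CN trans; CN cis.

2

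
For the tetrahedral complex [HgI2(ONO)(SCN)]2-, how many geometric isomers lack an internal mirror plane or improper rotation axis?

In a tetrahedral complex all four positions are equivalent and every pair of ligands is adjacent — there is no cis/trans distinction.
Only one geometric arrangement is possible.

0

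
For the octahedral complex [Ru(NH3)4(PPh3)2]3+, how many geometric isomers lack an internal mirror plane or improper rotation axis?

0

An octahedron has six vertices in three trans pairs; every non-trans pair is cis.
The distinct arrangements are (2 in all): PPh3 trans; PPh3 cis.
Each arrangement has an internal mirror plane or centre of symmetry, so none is chiral.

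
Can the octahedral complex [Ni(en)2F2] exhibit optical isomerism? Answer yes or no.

yes

An octahedron has six vertices in three trans pairs; every non-trans pair is cis.
Each en is bidentate and must span two cis positions.
The distinct arrangements are (2 in all): F trans; F cis (chiral).
One of these lacks any improper symmetry element and so occurs as an enantiomeric pair, giving 2 + 1 = 3 stereoisomers in total.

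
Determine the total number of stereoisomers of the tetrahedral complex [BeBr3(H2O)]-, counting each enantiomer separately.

Only one geometric arrangement is possible.

1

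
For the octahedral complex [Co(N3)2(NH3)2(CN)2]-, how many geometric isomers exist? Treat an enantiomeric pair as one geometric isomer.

The six octahedral sites form three mutually perpendicular trans pairs.
Systematic placement gives 5 geometric isomers: N3 trans, NH3 trans, CN trans; N3 cis, NH3 cis, CN trans; N3 cis, NH3 trans, CN cis; N3 cis, NH3 cis, CN cis (chiral); N3 trans, NH3 cis, CN cis.

5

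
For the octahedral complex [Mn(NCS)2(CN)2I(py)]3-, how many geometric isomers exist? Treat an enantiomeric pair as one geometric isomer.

An octahedron has six vertices in three trans pairs; every non-trans pair is cis.
The distinct arrangements are (6 in all): NCS cis, CN trans; NCS trans, CN trans; NCS cis, CN cis (3 arrangements, 2 chiral); NCS trans, CN cis.

6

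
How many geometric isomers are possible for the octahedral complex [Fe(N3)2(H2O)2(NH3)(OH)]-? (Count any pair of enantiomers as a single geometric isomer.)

6

An octahedron has six vertices in three trans pairs; every non-trans pair is cis.
Systematic placement gives 6 geometric isomers: N3 trans, H2O trans; N3 cis, H2O trans; N3 cis, H2O cis (3 arrangements, 2 chiral); N3 trans, H2O cis.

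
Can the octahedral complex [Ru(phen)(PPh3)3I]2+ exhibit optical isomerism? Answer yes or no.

no

In an octahedral complex each vertex has one trans partner and four cis neighbours.
Each phen is bidentate and must span two cis positions.
There are 2 geometric isomers: PPh3 fac; PPh3 mer.
Each arrangement has an internal mirror plane or centre of symmetry, so none is chiral.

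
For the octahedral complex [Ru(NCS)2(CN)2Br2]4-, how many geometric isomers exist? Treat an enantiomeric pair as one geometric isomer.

An octahedron has six vertices in three trans pairs; every non-trans pair is cis.
There are 5 geometric isomers: NCS trans, CN trans, Br trans; NCS cis, CN cis, Br trans; NCS trans, CN cis, Br cis; NCS cis, CN cis, Br cis (chiral); NCS cis, CN trans, Br cis.

5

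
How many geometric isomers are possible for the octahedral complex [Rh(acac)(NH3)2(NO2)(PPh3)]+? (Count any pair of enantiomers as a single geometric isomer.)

Each acac is bidentate and must span two cis positions.
Systematic placement gives 4 geometric isomers: NH3 trans; NH3 cis (3 arrangements, 2 chiral).

4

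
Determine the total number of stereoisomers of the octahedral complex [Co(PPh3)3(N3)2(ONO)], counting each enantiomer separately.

3

An octahedron has six vertices in three trans pairs; every non-trans pair is cis.
Working through the distinct placements yields 3 geometric isomers: PPh3 mer, N3 trans; PPh3 mer, N3 cis; PPh3 fac, N3 cis.
Each arrangement has an internal mirror plane or centre of symmetry, so none is chiral.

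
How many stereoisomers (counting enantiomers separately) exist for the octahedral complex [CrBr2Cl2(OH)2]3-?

6

An octahedron has six vertices in three trans pairs; every non-trans pair is cis.
Working through the distinct placements yields 5 geometric isomers: Br trans, Cl trans, OH trans; Br trans, Cl cis, OH cis; Br cis, Cl cis, OH trans; Br cis, Cl cis, OH cis (chiral); Br cis, Cl trans, OH cis.
One of these lacks any improper symmetry element and so occurs as an enantiomeric pair, giving 5 + 1 = 6 stereoisomers in total.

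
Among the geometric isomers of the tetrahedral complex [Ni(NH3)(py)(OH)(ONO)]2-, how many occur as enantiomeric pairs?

1

All four vertices of a tetrahedron are equivalent and mutually adjacent, so cis/trans isomerism cannot arise.
Only one geometric arrangement is possible; it has no improper symmetry element, so it exists as a pair of enantiomers (2 stereoisomers).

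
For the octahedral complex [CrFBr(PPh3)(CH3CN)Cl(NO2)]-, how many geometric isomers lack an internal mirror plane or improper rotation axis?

15

Exhaustive case analysis gives 15 geometric isomers.
Of these, 15 lack any improper symmetry element and so occur as enantiomeric pairs, giving 15 + 15 = 30 stereoisomers in total.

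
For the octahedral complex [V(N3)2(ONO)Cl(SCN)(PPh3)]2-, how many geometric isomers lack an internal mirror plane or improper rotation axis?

An octahedron has six vertices in three trans pairs; every non-trans pair is cis.
Systematic enumeration (placing each ligand type in turn and discarding arrangements equivalent by rotation or reflection) gives 9 geometric isomers.
Of these, 6 lack any improper symmetry element and so occur as enantiomeric pairs, giving 9 + 6 = 15 stereoisomers in total.

6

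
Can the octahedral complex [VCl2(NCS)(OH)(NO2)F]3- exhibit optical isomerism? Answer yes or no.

The six octahedral sites form three mutually perpendicular trans pairs.
Systematic enumeration (placing each ligand type in turn and discarding arrangements equivalent by rotation or reflection) gives 9 geometric isomers.
Of these, 6 lack any improper symmetry element and so occur as enantiomeric pairs, giving 9 + 6 = 15 stereoisomers in total.

yes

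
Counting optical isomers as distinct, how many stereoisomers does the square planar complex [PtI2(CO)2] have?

A square has two trans pairs of vertices; adjacent vertices are cis.
Working through the distinct placements yields 2 geometric isomers: I cis; I trans.
Each arrangement has an internal mirror plane or centre of symmetry, so none is chiral.

2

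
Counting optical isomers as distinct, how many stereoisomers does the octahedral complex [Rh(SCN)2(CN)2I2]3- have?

6

The six octahedral sites form three mutually perpendicular trans pairs.
The distinct arrangements are (5 in all): SCN trans, CN trans, I trans; SCN cis, CN trans, I cis; SCN trans, CN cis, I cis; SCN cis, CN cis, I cis (chiral); SCN cis, CN cis, I trans.
One of these lacks any improper symmetry element and so occurs as an enantiomeric pair, giving 5 + 1 = 6 stereoisomers in total.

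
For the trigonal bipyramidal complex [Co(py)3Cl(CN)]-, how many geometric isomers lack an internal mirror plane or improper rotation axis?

0

A trigonal bipyramid has two axial and three equatorial sites, which are chemically inequivalent.
Systematic placement gives 4 geometric isomers: Cl axial, CN axial; Cl equatorial, CN axial; Cl axial, CN equatorial; Cl equatorial, CN equatorial.
Each arrangement has an internal mirror plane or centre of symmetry, so none is chiral.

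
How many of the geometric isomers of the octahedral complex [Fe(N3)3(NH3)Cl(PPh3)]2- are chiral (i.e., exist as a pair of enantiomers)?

The six octahedral sites form three mutually perpendicular trans pairs.
Working through the distinct placements yields 4 geometric isomers: N3 mer (3 arrangements); N3 fac (chiral).
One of these lacks any improper symmetry element and so occurs as an enantiomeric pair, giving 4 + 1 = 5 stereoisomers in total.

1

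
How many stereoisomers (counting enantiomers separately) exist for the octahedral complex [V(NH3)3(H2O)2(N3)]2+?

3

In an octahedral complex each vertex has one trans partner and four cis neighbours.
Systematic placement gives 3 geometric isomers: NH3 mer, H2O trans; NH3 mer, H2O cis; NH3 fac, H2O cis.
Each arrangement has an internal mirror plane or centre of symmetry, so none is chiral.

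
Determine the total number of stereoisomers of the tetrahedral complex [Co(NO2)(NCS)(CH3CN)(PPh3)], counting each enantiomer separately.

In a tetrahedral complex all four positions are equivalent and every pair of ligands is adjacent — there is no cis/trans distinction.
Only one geometric arrangement is possible; it has no improper symmetry element, so it exists as a pair of enantiomers (2 stereoisomers).

2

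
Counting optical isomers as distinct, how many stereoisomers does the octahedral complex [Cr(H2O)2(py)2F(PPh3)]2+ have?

8

There are 6 geometric isomers: H2O cis, py trans; H2O cis, py cis (3 arrangements, 2 chiral); H2O trans, py trans; H2O trans, py cis.
Of these, 2 lack any improper symmetry element and so occur as enantiomeric pairs, giving 6 + 2 = 8 stereoisomers in total.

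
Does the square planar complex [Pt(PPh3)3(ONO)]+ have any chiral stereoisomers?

no

In a square planar complex each vertex has one trans partner and two cis neighbours.
Only one geometric arrangement is possible.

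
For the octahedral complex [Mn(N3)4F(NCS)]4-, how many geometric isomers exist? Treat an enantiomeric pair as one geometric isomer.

2

In an octahedral complex each vertex has one trans partner and four cis neighbours.
Systematic placement gives 2 geometric isomers: F and NCS mutually cis; F and NCS mutually trans.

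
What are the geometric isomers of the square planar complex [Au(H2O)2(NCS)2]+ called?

cis and trans

The distinct arrangements are (2 in all): H2O cis; H2O trans.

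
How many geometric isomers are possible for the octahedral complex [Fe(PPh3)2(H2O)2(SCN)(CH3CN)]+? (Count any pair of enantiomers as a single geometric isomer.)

6

The distinct arrangements are (6 in all): PPh3 cis, H2O cis (3 arrangements, 2 chiral); PPh3 trans, H2O cis; PPh3 cis, H2O trans; PPh3 trans, H2O trans.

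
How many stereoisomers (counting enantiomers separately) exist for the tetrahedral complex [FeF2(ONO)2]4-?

In a tetrahedral complex all four positions are equivalent and every pair of ligands is adjacent — there is no cis/trans distinction.
Only one geometric arrangement is possible.

1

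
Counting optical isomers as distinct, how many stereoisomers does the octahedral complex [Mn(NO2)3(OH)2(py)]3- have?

Systematic placement gives 3 geometric isomers: NO2 mer, OH cis; NO2 mer, OH trans; NO2 fac, OH cis.
Each arrangement has an internal mirror plane or centre of symmetry, so none is chiral.

3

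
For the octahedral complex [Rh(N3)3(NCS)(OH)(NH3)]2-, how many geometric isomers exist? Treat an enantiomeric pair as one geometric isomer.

In an octahedral complex each vertex has one trans partner and four cis neighbours.
Working through the distinct placements yields 4 geometric isomers: N3 mer (3 arrangements); N3 fac (chiral).

4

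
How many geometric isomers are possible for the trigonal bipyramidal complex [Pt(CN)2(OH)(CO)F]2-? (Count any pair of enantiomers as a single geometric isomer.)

7

Systematic enumeration (placing each ligand type in turn and discarding arrangements equivalent by rotation or reflection) gives 7 geometric isomers.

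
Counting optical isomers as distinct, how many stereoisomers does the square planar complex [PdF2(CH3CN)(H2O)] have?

In a square planar complex each vertex has one trans partner and two cis neighbours.
Systematic placement gives 2 geometric isomers: F cis; F trans.
Each arrangement has an internal mirror plane or centre of symmetry, so none is chiral.

2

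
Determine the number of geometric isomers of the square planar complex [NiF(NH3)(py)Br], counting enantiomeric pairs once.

3

In a square planar complex each vertex has one trans partner and two cis neighbours.
The distinct arrangements are (3 in all): (Br/NH3 trans, F/py trans); (Br/py trans, F/NH3 trans); (Br/F trans, NH3/py trans).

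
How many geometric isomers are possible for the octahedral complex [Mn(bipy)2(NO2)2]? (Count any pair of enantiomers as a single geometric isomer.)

Each bipy is bidentate and must span two cis positions.
There are 2 geometric isomers: NO2 trans; NO2 cis (chiral).

2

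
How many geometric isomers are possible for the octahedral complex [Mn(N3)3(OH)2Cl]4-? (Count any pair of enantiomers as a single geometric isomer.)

3

The six octahedral sites form three mutually perpendicular trans pairs.
There are 3 geometric isomers: N3 mer, OH trans; N3 fac, OH cis; N3 mer, OH cis.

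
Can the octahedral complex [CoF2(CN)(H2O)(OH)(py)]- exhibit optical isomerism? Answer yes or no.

Systematic enumeration (placing each ligand type in turn and discarding arrangements equivalent by rotation or reflection) gives 9 geometric isomers.
Of these, 6 lack any improper symmetry element and so occur as enantiomeric pairs, giving 9 + 6 = 15 stereoisomers in total.

yes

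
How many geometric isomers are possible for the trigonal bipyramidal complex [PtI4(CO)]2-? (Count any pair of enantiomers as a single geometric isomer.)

2

A trigonal bipyramid has two axial and three equatorial sites, which are chemically inequivalent.
There are 2 geometric isomers: CO axial; CO equatorial.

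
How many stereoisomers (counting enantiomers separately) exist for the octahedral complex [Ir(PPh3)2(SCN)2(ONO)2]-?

Working through the distinct placements yields 5 geometric isomers: PPh3 trans, SCN trans, ONO trans; PPh3 cis, SCN cis, ONO trans; PPh3 cis, SCN trans, ONO cis; PPh3 cis, SCN cis, ONO cis (chiral); PPh3 trans, SCN cis, ONO cis.
One of these lacks any improper symmetry element and so occurs as an enantiomeric pair, giving 5 + 1 = 6 stereoisomers in total.

6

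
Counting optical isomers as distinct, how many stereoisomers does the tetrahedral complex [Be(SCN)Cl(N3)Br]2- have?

All four vertices of a tetrahedron are equivalent and mutually adjacent, so cis/trans isomerism cannot arise.
Only one geometric arrangement is possible; it has no improper symmetry element, so it exists as a pair of enantiomers (2 stereoisomers).

2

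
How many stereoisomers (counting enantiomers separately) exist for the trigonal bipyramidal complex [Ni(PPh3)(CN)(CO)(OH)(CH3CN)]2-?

A trigonal bipyramid has two axial and three equatorial sites, which are chemically inequivalent.
Systematic enumeration (placing each ligand type in turn and discarding arrangements equivalent by rotation or reflection) gives 10 geometric isomers.
Of these, 10 lack any improper symmetry element and so occur as enantiomeric pairs, giving 10 + 10 = 20 stereoisomers in total.

20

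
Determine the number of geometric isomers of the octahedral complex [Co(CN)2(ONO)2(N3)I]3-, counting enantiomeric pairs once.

An octahedron has six vertices in three trans pairs; every non-trans pair is cis.
Working through the distinct placements yields 6 geometric isomers: CN trans, ONO trans; CN trans, ONO cis; CN cis, ONO trans; CN cis, ONO cis (3 arrangements, 2 chiral).

6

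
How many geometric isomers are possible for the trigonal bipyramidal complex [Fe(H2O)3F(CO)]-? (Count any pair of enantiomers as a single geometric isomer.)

4

A trigonal bipyramid has two axial and three equatorial sites, which are chemically inequivalent.
The distinct arrangements are (4 in all): F axial, CO axial; F equatorial, CO axial; F axial, CO equatorial; F equatorial, CO equatorial.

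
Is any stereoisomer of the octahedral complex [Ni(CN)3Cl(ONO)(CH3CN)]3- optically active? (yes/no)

yes

An octahedron has six vertices in three trans pairs; every non-trans pair is cis.
The distinct arrangements are (4 in all): CN mer (3 arrangements); CN fac (chiral).
One of these lacks any improper symmetry element and so occurs as an enantiomeric pair, giving 4 + 1 = 5 stereoisomers in total.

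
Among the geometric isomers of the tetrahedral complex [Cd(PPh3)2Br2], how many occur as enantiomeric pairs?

In a tetrahedral complex all four positions are equivalent and every pair of ligands is adjacent — there is no cis/trans distinction.
Only one geometric arrangement is possible.

0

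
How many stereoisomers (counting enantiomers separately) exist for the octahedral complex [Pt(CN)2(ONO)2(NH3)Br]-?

In an octahedral complex each vertex has one trans partner and four cis neighbours.
Working through the distinct placements yields 6 geometric isomers: CN cis, ONO trans; CN cis, ONO cis (3 arrangements, 2 chiral); CN trans, ONO trans; CN trans, ONO cis.
Of these, 2 lack any improper symmetry element and so occur as enantiomeric pairs, giving 6 + 2 = 8 stereoisomers in total.

8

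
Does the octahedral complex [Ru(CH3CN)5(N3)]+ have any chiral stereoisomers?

no

An octahedron has six vertices in three trans pairs; every non-trans pair is cis.
Only one geometric arrangement is possible.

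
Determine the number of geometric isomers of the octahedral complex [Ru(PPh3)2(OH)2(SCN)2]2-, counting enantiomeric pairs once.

An octahedron has six vertices in three trans pairs; every non-trans pair is cis.
Working through the distinct placements yields 5 geometric isomers: PPh3 trans, OH trans, SCN trans; PPh3 cis, OH trans, SCN cis; PPh3 cis, OH cis, SCN trans; PPh3 cis, OH cis, SCN cis (chiral); PPh3 trans, OH cis, SCN cis.

5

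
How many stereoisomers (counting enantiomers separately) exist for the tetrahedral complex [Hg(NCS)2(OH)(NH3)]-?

In a tetrahedral complex all four positions are equivalent and every pair of ligands is adjacent — there is no cis/trans distinction.
Only one geometric arrangement is possible.

1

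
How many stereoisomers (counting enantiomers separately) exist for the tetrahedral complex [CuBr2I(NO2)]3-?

In a tetrahedral complex all four positions are equivalent and every pair of ligands is adjacent — there is no cis/trans distinction.
Only one geometric arrangement is possible.

1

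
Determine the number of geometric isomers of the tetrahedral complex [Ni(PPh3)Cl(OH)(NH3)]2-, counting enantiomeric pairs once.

1

All four vertices of a tetrahedron are equivalent and mutually adjacent, so cis/trans isomerism cannot arise.
Only one geometric arrangement is possible; it has no improper symmetry element, so it exists as a pair of enantiomers (2 stereoisomers).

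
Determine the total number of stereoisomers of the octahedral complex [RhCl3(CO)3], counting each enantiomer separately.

2

In an octahedral complex each vertex has one trans partner and four cis neighbours.
There are 2 geometric isomers: Cl mer; Cl fac.
Each arrangement has an internal mirror plane or centre of symmetry, so none is chiral.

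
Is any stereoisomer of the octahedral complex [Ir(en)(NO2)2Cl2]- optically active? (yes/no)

yes

An octahedron has six vertices in three trans pairs; every non-trans pair is cis.
Each en is bidentate and must span two cis positions.
Systematic placement gives 3 geometric isomers: NO2 cis, Cl trans; NO2 cis, Cl cis (chiral); NO2 trans, Cl cis.
One of these lacks any improper symmetry element and so occurs as an enantiomeric pair, giving 3 + 1 = 4 stereoisomers in total.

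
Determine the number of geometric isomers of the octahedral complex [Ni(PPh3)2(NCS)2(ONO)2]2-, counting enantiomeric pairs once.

The six octahedral sites form three mutually perpendicular trans pairs.
Working through the distinct placements yields 5 geometric isomers: PPh3 trans, NCS trans, ONO trans; PPh3 cis, NCS trans, ONO cis; PPh3 trans, NCS cis, ONO cis; PPh3 cis, NCS cis, ONO cis (chiral); PPh3 cis, NCS cis, ONO trans.

5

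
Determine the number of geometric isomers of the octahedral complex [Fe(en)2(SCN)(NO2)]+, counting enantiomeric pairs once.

An octahedron has six vertices in three trans pairs; every non-trans pair is cis.
Each en is bidentate and must span two cis positions.
There are 2 geometric isomers: SCN and NO2 mutually trans; SCN and NO2 mutually cis (chiral).

2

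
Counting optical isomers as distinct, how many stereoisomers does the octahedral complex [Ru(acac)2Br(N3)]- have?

An octahedron has six vertices in three trans pairs; every non-trans pair is cis.
Each acac is bidentate and must span two cis positions.
Systematic placement gives 2 geometric isomers: Br and N3 mutually trans; Br and N3 mutually cis (chiral).
One of these lacks any improper symmetry element and so occurs as an enantiomeric pair, giving 2 + 1 = 3 stereoisomers in total.

3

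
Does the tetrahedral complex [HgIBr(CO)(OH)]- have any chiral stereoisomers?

yes

In a tetrahedral complex all four positions are equivalent and every pair of ligands is adjacent — there is no cis/trans distinction.
Only one geometric arrangement is possible; it has no improper symmetry element, so it exists as a pair of enantiomers (2 stereoisomers).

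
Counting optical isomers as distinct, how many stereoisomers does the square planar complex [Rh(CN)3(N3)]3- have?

In a square planar complex each vertex has one trans partner and two cis neighbours.
Only one geometric arrangement is possible.

1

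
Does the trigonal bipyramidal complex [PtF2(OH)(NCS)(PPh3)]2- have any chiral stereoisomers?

yes

Placing the ligands in turn and identifying arrangements related by rotation or reflection leaves 7 distinct geometric isomers.
Of these, 3 lack any improper symmetry element and so occur as enantiomeric pairs, giving 7 + 3 = 10 stereoisomers in total.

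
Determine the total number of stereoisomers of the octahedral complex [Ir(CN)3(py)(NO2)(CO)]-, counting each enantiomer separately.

The six octahedral sites form three mutually perpendicular trans pairs.
There are 4 geometric isomers: CN mer (3 arrangements); CN fac (chiral).
One of these lacks any improper symmetry element and so occurs as an enantiomeric pair, giving 4 + 1 = 5 stereoisomers in total.

5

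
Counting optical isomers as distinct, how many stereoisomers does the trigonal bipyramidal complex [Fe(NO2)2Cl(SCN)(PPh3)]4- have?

10

In a trigonal bipyramid the two axial positions differ from the three equatorial ones.
Placing the ligands in turn and identifying arrangements related by rotation or reflection leaves 7 distinct geometric isomers.
Of these, 3 lack any improper symmetry element and so occur as enantiomeric pairs, giving 7 + 3 = 10 stereoisomers in total.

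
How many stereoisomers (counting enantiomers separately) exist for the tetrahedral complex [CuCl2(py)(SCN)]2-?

In a tetrahedral complex all four positions are equivalent and every pair of ligands is adjacent — there is no cis/trans distinction.
Only one geometric arrangement is possible.

1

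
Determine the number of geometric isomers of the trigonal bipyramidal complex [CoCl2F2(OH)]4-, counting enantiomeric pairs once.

5

A trigonal bipyramid has two axial and three equatorial sites, which are chemically inequivalent.
Systematic enumeration (placing each ligand type in turn and discarding arrangements equivalent by rotation or reflection) gives 5 geometric isomers.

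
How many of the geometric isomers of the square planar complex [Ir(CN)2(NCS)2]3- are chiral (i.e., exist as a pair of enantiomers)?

In a square planar complex each vertex has one trans partner and two cis neighbours.
Working through the distinct placements yields 2 geometric isomers: CN cis; CN trans.
Each arrangement has an internal mirror plane or centre of symmetry, so none is chiral.

0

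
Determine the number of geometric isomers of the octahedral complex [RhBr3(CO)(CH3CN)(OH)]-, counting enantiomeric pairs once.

4

In an octahedral complex each vertex has one trans partner and four cis neighbours.
There are 4 geometric isomers: Br mer (3 arrangements); Br fac (chiral).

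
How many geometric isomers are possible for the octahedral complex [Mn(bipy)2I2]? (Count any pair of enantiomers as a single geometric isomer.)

2

Each bipy is bidentate and must span two cis positions.
Systematic placement gives 2 geometric isomers: I trans; I cis (chiral).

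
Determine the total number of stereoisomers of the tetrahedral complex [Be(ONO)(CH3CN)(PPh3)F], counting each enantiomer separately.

2

Only one geometric arrangement is possible; it has no improper symmetry element, so it exists as a pair of enantiomers (2 stereoisomers).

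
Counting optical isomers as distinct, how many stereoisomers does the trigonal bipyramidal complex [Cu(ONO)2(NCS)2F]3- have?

6

A trigonal bipyramid has two axial and three equatorial sites, which are chemically inequivalent.
Systematic enumeration (placing each ligand type in turn and discarding arrangements equivalent by rotation or reflection) gives 5 geometric isomers.
One of these lacks any improper symmetry element and so occurs as an enantiomeric pair, giving 5 + 1 = 6 stereoisomers in total.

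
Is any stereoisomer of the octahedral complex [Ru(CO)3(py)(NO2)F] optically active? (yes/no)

yes

An octahedron has six vertices in three trans pairs; every non-trans pair is cis.
Systematic placement gives 4 geometric isomers: CO mer (3 arrangements); CO fac (chiral).
One of these lacks any improper symmetry element and so occurs as an enantiomeric pair, giving 4 + 1 = 5 stereoisomers in total.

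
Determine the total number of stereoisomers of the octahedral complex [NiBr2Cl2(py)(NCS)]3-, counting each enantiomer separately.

The distinct arrangements are (6 in all): Br trans, Cl trans; Br trans, Cl cis; Br cis, Cl cis (3 arrangements, 2 chiral); Br cis, Cl trans.
Of these, 2 lack any improper symmetry element and so occur as enantiomeric pairs, giving 6 + 2 = 8 stereoisomers in total.

8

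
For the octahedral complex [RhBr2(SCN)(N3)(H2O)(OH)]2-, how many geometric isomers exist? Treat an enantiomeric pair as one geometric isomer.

An octahedron has six vertices in three trans pairs; every non-trans pair is cis.
Placing the ligands in turn and identifying arrangements related by rotation or reflection leaves 9 distinct geometric isomers.

9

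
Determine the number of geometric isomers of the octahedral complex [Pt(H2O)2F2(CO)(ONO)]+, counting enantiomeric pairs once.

6

An octahedron has six vertices in three trans pairs; every non-trans pair is cis.
The distinct arrangements are (6 in all): H2O cis, F cis (3 arrangements, 2 chiral); H2O trans, F cis; H2O cis, F trans; H2O trans, F trans.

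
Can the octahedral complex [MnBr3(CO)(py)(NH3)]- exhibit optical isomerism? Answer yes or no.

The distinct arrangements are (4 in all): Br mer (3 arrangements); Br fac (chiral).
One of these lacks any improper symmetry element and so occurs as an enantiomeric pair, giving 4 + 1 = 5 stereoisomers in total.

yes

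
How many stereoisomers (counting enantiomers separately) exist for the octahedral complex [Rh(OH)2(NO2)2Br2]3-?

In an octahedral complex each vertex has one trans partner and four cis neighbours.
Working through the distinct placements yields 5 geometric isomers: OH trans, NO2 trans, Br trans; OH cis, NO2 cis, Br trans; OH trans, NO2 cis, Br cis; OH cis, NO2 cis, Br cis (chiral); OH cis, NO2 trans, Br cis.
One of these lacks any improper symmetry element and so occurs as an enantiomeric pair, giving 5 + 1 = 6 stereoisomers in total.

6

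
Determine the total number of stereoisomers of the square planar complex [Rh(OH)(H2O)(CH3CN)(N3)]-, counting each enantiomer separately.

3

A square has two trans pairs of vertices; adjacent vertices are cis.
The distinct arrangements are (3 in all): (CH3CN/N3 trans, H2O/OH trans); (CH3CN/OH trans, H2O/N3 trans); (CH3CN/H2O trans, N3/OH trans).
Each arrangement has an internal mirror plane or centre of symmetry, so none is chiral.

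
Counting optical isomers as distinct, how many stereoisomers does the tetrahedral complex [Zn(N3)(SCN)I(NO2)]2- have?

2

Only one geometric arrangement is possible; it has no improper symmetry element, so it exists as a pair of enantiomers (2 stereoisomers).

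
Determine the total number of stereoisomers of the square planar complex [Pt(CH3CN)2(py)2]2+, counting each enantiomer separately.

2

Systematic placement gives 2 geometric isomers: CH3CN cis; CH3CN trans.
Each arrangement has an internal mirror plane or centre of symmetry, so none is chiral.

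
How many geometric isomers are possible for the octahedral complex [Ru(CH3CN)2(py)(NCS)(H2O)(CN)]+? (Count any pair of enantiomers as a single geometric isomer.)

9

An octahedron has six vertices in three trans pairs; every non-trans pair is cis.
Systematic enumeration (placing each ligand type in turn and discarding arrangements equivalent by rotation or reflection) gives 9 geometric isomers.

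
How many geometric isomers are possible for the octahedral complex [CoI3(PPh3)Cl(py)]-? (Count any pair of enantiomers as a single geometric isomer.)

4

Systematic placement gives 4 geometric isomers: I mer (3 arrangements); I fac (chiral).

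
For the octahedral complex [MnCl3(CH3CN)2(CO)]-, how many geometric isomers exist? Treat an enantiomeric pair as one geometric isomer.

In an octahedral complex each vertex has one trans partner and four cis neighbours.
Systematic placement gives 3 geometric isomers: Cl mer, CH3CN trans; Cl mer, CH3CN cis; Cl fac, CH3CN cis.

3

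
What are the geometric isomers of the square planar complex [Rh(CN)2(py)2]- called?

A square has two trans pairs of vertices; adjacent vertices are cis.
The distinct arrangements are (2 in all): CN cis; CN trans.

cis and trans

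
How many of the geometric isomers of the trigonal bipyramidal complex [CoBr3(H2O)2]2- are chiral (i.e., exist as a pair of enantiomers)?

A trigonal bipyramid has two axial and three equatorial sites, which are chemically inequivalent.
There are 3 geometric isomers: H2O both equatorial; H2O one axial, one equatorial; H2O both axial.
Each arrangement has an internal mirror plane or centre of symmetry, so none is chiral.

0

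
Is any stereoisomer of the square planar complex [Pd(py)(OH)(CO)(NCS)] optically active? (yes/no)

A square has two trans pairs of vertices; adjacent vertices are cis.
Systematic placement gives 3 geometric isomers: (CO/OH trans, NCS/py trans); (CO/py trans, NCS/OH trans); (CO/NCS trans, OH/py trans).
Each arrangement has an internal mirror plane or centre of symmetry, so none is chiral.

no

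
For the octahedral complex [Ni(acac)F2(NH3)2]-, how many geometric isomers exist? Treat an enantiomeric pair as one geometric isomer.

3

Each acac is bidentate and must span two cis positions.
There are 3 geometric isomers: F trans, NH3 cis; F cis, NH3 cis (chiral); F cis, NH3 trans.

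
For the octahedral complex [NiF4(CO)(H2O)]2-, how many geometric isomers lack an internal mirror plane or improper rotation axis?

0

The distinct arrangements are (2 in all): CO and H2O mutually cis; CO and H2O mutually trans.
Each arrangement has an internal mirror plane or centre of symmetry, so none is chiral.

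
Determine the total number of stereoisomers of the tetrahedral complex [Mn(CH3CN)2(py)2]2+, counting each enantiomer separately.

1

All four vertices of a tetrahedron are equivalent and mutually adjacent, so cis/trans isomerism cannot arise.
Only one geometric arrangement is possible.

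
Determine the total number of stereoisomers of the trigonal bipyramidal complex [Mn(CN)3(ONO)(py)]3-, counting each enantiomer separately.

In a trigonal bipyramid the two axial positions differ from the three equatorial ones.
Working through the distinct placements yields 4 geometric isomers: ONO equatorial, py equatorial; ONO axial, py equatorial; ONO equatorial, py axial; ONO axial, py axial.
Each arrangement has an internal mirror plane or centre of symmetry, so none is chiral.

4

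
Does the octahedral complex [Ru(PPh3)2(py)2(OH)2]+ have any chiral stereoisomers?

yes

The six octahedral sites form three mutually perpendicular trans pairs.
Systematic placement gives 5 geometric isomers: PPh3 trans, py trans, OH trans; PPh3 cis, py cis, OH trans; PPh3 cis, py trans, OH cis; PPh3 cis, py cis, OH cis (chiral); PPh3 trans, py cis, OH cis.
One of these lacks any improper symmetry element and so occurs as an enantiomeric pair, giving 5 + 1 = 6 stereoisomers in total.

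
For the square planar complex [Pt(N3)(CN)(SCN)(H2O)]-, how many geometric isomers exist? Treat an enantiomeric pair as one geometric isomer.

3

In a square planar complex each vertex has one trans partner and two cis neighbours.
Systematic placement gives 3 geometric isomers: (CN/N3 trans, H2O/SCN trans); (CN/SCN trans, H2O/N3 trans); (CN/H2O trans, N3/SCN trans).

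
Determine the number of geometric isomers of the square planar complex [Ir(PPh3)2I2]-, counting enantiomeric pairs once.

In a square planar complex each vertex has one trans partner and two cis neighbours.
Working through the distinct placements yields 2 geometric isomers: PPh3 cis; PPh3 trans.

2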